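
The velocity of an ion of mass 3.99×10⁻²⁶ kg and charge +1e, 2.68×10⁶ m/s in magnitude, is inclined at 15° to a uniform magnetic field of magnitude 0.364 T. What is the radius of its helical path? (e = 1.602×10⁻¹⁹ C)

v⊥ = v sinθ = 2.68×10⁶·sin15° ≈ 6.936×10⁵ m/s.
r = m v⊥/(|q|B) = (3.99×10⁻²⁶)(6.936×10⁵)/((1.602×10⁻¹⁹)(0.364)) ≈ 0.475 m.

r ≈ 0.475 m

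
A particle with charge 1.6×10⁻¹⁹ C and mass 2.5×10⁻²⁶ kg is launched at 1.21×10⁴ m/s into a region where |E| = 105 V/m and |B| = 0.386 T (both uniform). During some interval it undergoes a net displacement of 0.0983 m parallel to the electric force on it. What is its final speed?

B does no work; ΔKE = |q|E d.
½mv_f² = ½mv₀² + |q|Ed = ½(2.5×10⁻²⁶)(1.21×10⁴)² + (1.6×10⁻¹⁹)(105)(0.0983) ≈ 1.830×10⁻¹⁸ J + 1.651×10⁻¹⁸ J ≈ 3.482×10⁻¹⁸ J.
v_f = √(2·3.482×10⁻¹⁸/2.5×10⁻²⁶) ≈ 1.67×10⁴ m/s.

v_f ≈ 1.67×10⁴ m/s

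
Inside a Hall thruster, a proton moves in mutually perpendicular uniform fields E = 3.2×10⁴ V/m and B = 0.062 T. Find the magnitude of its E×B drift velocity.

v_d ≈ 5.2×10⁵ m/s

In crossed fields the guiding centre drifts at v_d = |E×B|/B² = E/B, independent of charge and mass.
v_d = 3.2×10⁴/0.062 = 5.2×10⁵ m/s.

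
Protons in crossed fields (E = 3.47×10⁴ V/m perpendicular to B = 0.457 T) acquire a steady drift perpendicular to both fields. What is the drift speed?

v_d ≈ 7.59×10⁴ m/s

In crossed fields the guiding centre drifts at v_d = |E×B|/B² = E/B, independent of charge and mass.
v_d = 3.47×10⁴/0.457 = 7.59×10⁴ m/s.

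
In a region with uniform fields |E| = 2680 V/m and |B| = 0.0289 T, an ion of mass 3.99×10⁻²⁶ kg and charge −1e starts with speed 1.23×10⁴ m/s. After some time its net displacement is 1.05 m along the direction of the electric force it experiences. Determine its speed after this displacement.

B does no work; ΔKE = |q|E d.
½mv_f² = ½mv₀² + |q|Ed = ½(3.99×10⁻²⁶)(1.23×10⁴)² + (1.602×10⁻¹⁹)(2680)(1.05) ≈ 3.018×10⁻¹⁸ J + 4.508×10⁻¹⁶ J ≈ 4.538×10⁻¹⁶ J.
v_f = √(2·4.538×10⁻¹⁶/3.99×10⁻²⁶) ≈ 1.51×10⁵ m/s.

v_f ≈ 1.51×10⁵ m/s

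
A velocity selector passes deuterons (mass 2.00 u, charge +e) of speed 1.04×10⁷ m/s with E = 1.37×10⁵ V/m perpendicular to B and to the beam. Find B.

B = 0.0132 T

Balance of forces in the selector: qE = qvB ⇒ B = E/v.
B = 1.37×10⁵/1.04×10⁷ = 0.0132 T.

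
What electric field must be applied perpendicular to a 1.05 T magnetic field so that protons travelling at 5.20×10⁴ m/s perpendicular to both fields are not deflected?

E = 5.46×10⁴ V/m

For straight-line motion qE = qvB, so E = vB.
E = 5.20×10⁴ × 1.05 = 5.46×10⁴ V/m.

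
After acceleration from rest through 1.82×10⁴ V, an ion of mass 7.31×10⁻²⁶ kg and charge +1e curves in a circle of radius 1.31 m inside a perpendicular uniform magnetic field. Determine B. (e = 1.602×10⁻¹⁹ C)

v = √(2|q|V/m) = √(2·1.602×10⁻¹⁹·1.82×10⁴/7.31×10⁻²⁶) ≈ 2.824×10⁵ m/s.
B = mv/(|q|r) = (7.31×10⁻²⁶)(2.824×10⁵)/((1.602×10⁻¹⁹)(1.31)) ≈ 0.0984 T.

B ≈ 0.0984 T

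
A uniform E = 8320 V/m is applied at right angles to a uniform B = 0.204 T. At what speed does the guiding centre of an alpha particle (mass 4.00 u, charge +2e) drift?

v_d ≈ 4.08×10⁴ m/s

The steady drift has the magnetic force balancing the electric force, so v_d = E/B.
v_d = 8320/0.204 = 4.08×10⁴ m/s.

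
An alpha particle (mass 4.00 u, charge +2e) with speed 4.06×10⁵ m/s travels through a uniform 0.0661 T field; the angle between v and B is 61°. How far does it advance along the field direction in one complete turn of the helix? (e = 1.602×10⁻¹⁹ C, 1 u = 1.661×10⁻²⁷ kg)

v∥ = v cosθ = 4.06×10⁵·cos61° ≈ 1.968×10⁵ m/s.
T = 2πm/(|q|B) = 2π(6.644×10⁻²⁷)/((3.204×10⁻¹⁹)(0.0661)) ≈ 1.971×10⁻⁶ s.
pitch = v∥ T = (1.968×10⁵)(1.971×10⁻⁶) ≈ 0.388 m.

p ≈ 0.388 m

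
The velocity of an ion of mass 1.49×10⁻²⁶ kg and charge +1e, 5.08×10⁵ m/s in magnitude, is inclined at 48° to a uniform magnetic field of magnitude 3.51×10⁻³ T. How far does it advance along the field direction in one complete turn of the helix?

v∥ = v cosθ = 5.08×10⁵·cos48° ≈ 3.399×10⁵ m/s.
T = 2πm/(|q|B) = 2π(1.49×10⁻²⁶)/((1.602×10⁻¹⁹)(3.51×10⁻³)) ≈ 1.665×10⁻⁴ s.
pitch = v∥ T = (3.399×10⁵)(1.665×10⁻⁴) ≈ 56.6 m.

p ≈ 56.6 m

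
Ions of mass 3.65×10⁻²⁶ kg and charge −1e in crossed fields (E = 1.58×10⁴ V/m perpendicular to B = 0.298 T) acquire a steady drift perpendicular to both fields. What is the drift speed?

The steady drift has the magnetic force balancing the electric force, so v_d = E/B.
v_d = 1.58×10⁴/0.298 = 5.30×10⁴ m/s.

v_d ≈ 5.30×10⁴ m/s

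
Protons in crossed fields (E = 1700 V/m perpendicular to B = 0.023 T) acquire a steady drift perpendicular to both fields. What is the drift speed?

v_d ≈ 7.4×10⁴ m/s

The E×B drift speed is v_d = E/B.
v_d = 1700/0.023 = 7.4×10⁴ m/s.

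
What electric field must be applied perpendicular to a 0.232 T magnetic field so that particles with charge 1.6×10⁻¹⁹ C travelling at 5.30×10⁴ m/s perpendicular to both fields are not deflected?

E = 1.23×10⁴ V/m

For straight-line motion qE = qvB, so E = vB.
E = 5.30×10⁴ × 0.232 = 1.23×10⁴ V/m.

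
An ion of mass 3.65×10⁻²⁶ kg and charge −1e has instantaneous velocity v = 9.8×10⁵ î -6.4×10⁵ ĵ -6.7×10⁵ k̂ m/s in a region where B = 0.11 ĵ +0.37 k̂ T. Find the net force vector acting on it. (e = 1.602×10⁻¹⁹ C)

F ≈ (2.61×10⁻¹⁴, 5.81×10⁻¹⁴, -1.73×10⁻¹⁴) N

v×B = (-1.63×10⁵, -3.63×10⁵, 1.08×10⁵) N/C.
F = q v×B = (−1.602×10⁻¹⁹ C)·(-1.63×10⁵, -3.63×10⁵, 1.08×10⁵) = (2.61×10⁻¹⁴, 5.81×10⁻¹⁴, -1.73×10⁻¹⁴) N.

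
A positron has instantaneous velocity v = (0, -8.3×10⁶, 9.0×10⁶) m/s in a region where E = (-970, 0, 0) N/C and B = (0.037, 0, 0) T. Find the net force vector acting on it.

F ≈ (-1.55×10⁻¹⁶, 5.33×10⁻¹⁴, 4.92×10⁻¹⁴) N

v×B = (0, 3.33×10⁵, 3.07×10⁵) N/C.
E + v×B = (-970, 3.33×10⁵, 3.07×10⁵) N/C.
F = q(E + v×B) = (1.602×10⁻¹⁹ C)·(-970, 3.33×10⁵, 3.07×10⁵) = (-1.55×10⁻¹⁶, 5.33×10⁻¹⁴, 4.92×10⁻¹⁴) N.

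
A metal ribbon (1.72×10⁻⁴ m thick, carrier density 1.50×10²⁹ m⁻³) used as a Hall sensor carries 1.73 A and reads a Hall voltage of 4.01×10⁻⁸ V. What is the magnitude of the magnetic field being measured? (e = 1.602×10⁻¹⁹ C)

From V_H = IB/(n e t), B = V_H n e t / I.
B = (4.01×10⁻⁸)(1.50×10²⁹)(1.602×10⁻¹⁹)(1.72×10⁻⁴)/1.73 ≈ 0.0958 T.

B ≈ 0.0958 T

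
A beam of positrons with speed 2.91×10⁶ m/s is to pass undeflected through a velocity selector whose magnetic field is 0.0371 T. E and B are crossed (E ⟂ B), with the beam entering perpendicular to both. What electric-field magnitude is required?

For straight-line motion qE = qvB, so E = vB.
E = 2.91×10⁶ × 0.0371 = 1.08×10⁵ V/m.

E = 1.08×10⁵ V/m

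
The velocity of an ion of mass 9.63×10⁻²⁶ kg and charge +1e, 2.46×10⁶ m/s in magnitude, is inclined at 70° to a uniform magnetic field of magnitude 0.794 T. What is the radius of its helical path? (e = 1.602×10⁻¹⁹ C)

v⊥ = v sinθ = 2.46×10⁶·sin70° ≈ 2.312×10⁶ m/s.
r = m v⊥/(|q|B) = (9.63×10⁻²⁶)(2.312×10⁶)/((1.602×10⁻¹⁹)(0.794)) ≈ 1.75 m.

r ≈ 1.75 m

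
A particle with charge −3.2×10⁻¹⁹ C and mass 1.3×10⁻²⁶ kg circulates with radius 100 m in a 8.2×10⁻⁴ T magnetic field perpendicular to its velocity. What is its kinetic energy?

v = |q|Br/m, then KE = ½mv² = (qBr)²/(2m).
v = (3.2×10⁻¹⁹)(8.2×10⁻⁴)(100)/1.3×10⁻²⁶ ≈ 2.018×10⁶ m/s.
KE = ½(1.3×10⁻²⁶)(2.018×10⁶)² ≈ 2.6×10⁻¹⁴ J.

KE ≈ 2.6×10⁻¹⁴ J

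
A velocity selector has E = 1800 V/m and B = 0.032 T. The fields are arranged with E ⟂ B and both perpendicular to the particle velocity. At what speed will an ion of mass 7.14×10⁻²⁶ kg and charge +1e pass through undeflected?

Zero net Lorentz force requires |qE| = |q v×B|, i.e. E = vB.
v = E/B = 1800/0.032 = 5.6×10⁴ m/s.
The result is independent of the particle's charge and mass.

v = 5.6×10⁴ m/s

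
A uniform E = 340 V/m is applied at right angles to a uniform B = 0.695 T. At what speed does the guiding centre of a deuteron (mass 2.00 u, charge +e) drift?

The steady drift has the magnetic force balancing the electric force, so v_d = E/B.
v_d = 340/0.695 = 489 m/s.

v_d ≈ 489 m/s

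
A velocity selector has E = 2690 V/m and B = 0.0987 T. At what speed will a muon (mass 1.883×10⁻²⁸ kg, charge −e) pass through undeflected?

v = 2.73×10⁴ m/s

Zero net Lorentz force requires |qE| = |q v×B|, i.e. E = vB.
v = E/B = 2690/0.0987 = 2.73×10⁴ m/s.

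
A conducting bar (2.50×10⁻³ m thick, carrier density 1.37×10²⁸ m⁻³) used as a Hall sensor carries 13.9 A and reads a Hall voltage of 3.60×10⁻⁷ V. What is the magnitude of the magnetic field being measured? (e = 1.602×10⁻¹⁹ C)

From V_H = IB/(n e t), B = V_H n e t / I.
B = (3.60×10⁻⁷)(1.37×10²⁸)(1.602×10⁻¹⁹)(2.50×10⁻³)/13.9 ≈ 0.142 T.

B ≈ 0.142 T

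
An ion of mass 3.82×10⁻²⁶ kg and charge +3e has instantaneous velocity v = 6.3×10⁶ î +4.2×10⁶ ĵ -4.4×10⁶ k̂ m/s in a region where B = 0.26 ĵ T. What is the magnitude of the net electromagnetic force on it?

|F| ≈ 9.60×10⁻¹³ N

v×B = (1.14×10⁶, 0, 1.64×10⁶) N/C.
F = q v×B = (4.806×10⁻¹⁹ C)·(1.14×10⁶, 0, 1.64×10⁶) = (5.50×10⁻¹³, 0, 7.87×10⁻¹³) N.
|F| = 9.60×10⁻¹³ N.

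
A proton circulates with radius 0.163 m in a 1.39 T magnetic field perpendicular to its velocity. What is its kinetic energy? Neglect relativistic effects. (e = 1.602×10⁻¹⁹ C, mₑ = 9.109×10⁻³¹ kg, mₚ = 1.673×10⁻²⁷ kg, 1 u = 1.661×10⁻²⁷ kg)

KE ≈ 3.94×10⁻¹³ J

v = |q|Br/m, then KE = ½mv² = (qBr)²/(2m).
v = (1.602×10⁻¹⁹)(1.39)(0.163)/1.673×10⁻²⁷ ≈ 2.170×10⁷ m/s.
KE = ½(1.673×10⁻²⁷)(2.170×10⁷)² ≈ 3.94×10⁻¹³ J.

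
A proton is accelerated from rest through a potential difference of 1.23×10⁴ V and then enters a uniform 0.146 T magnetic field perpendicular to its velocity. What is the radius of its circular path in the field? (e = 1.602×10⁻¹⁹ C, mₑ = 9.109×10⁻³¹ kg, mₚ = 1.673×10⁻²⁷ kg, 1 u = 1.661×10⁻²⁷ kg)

Acceleration: |q|V = ½mv² ⇒ v = √(2|q|V/m) = √(2·1.602×10⁻¹⁹·1.23×10⁴/1.673×10⁻²⁷) ≈ 1.535×10⁶ m/s.
In the field: r = mv/(|q|B) = (1.673×10⁻²⁷)(1.535×10⁶)/((1.602×10⁻¹⁹)(0.146)) ≈ 0.110 m.

r ≈ 0.110 m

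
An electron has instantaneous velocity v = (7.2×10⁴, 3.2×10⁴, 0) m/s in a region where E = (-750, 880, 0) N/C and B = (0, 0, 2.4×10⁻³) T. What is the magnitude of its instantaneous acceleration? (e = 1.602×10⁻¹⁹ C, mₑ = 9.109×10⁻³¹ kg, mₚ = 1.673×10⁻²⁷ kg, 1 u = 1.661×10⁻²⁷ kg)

|a| ≈ 1.72×10¹⁴ m/s²

v×B = (76.8, -173, 0) N/C.
E + v×B = (-673, 707, 0) N/C.
F = q(E + v×B) = (−1.602×10⁻¹⁹ C)·(-673, 707, 0) = (1.08×10⁻¹⁶, -1.13×10⁻¹⁶, 0) N.
|a| = |F|/m = 1.564×10⁻¹⁶/9.109×10⁻³¹ ≈ 1.72×10¹⁴ m/s².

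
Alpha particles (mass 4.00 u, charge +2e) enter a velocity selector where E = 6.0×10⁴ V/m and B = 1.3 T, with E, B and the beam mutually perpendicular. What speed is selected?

v = 4.6×10⁴ m/s

Zero net Lorentz force requires |qE| = |q v×B|, i.e. E = vB.
v = E/B = 6.0×10⁴/1.3 = 4.6×10⁴ m/s.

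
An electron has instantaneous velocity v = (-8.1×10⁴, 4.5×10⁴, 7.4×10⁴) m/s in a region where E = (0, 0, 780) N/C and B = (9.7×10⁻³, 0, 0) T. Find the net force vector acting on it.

v×B = (0, 718, -436) N/C.
E + v×B = (0, 718, 344) N/C.
F = q(E + v×B) = (−1.602×10⁻¹⁹ C)·(0, 718, 344) = (0, -1.15×10⁻¹⁶, -5.50×10⁻¹⁷) N.

F ≈ (0, -1.15×10⁻¹⁶, -5.50×10⁻¹⁷) N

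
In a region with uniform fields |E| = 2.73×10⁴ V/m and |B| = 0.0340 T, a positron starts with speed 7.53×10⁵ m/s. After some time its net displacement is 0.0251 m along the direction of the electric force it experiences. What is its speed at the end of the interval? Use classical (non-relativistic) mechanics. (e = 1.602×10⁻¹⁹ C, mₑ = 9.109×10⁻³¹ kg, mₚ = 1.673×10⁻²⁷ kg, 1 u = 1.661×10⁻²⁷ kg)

v_f ≈ 1.55×10⁷ m/s

B does no work; ΔKE = |q|E d.
½mv_f² = ½mv₀² + |q|Ed = ½(9.109×10⁻³¹)(7.53×10⁵)² + (1.602×10⁻¹⁹)(2.73×10⁴)(0.0251) ≈ 2.582×10⁻¹⁹ J + 1.098×10⁻¹⁶ J ≈ 1.100×10⁻¹⁶ J.
v_f = √(2·1.100×10⁻¹⁶/9.109×10⁻³¹) ≈ 1.55×10⁷ m/s.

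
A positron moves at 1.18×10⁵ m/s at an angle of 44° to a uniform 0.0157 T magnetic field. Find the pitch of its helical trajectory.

v∥ = v cosθ = 1.18×10⁵·cos44° ≈ 8.488×10⁴ m/s.
T = 2πm/(|q|B) = 2π(9.109×10⁻³¹)/((1.602×10⁻¹⁹)(0.0157)) ≈ 2.276×10⁻⁹ s.
pitch = v∥ T = (8.488×10⁴)(2.276×10⁻⁹) ≈ 1.93×10⁻⁴ m.

p ≈ 1.93×10⁻⁴ m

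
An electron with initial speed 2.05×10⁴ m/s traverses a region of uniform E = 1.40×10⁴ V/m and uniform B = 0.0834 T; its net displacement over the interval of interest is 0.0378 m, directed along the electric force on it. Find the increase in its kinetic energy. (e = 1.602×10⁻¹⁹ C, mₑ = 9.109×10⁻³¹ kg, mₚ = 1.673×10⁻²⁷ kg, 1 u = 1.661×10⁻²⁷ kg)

ΔKE ≈ 8.48×10⁻¹⁷ J

The magnetic force is always ⟂ v and does no work; only the electric force changes KE.
ΔKE = F_E · d = |q|E d = (1.602×10⁻¹⁹)(1.40×10⁴)(0.0378) ≈ 8.48×10⁻¹⁷ J.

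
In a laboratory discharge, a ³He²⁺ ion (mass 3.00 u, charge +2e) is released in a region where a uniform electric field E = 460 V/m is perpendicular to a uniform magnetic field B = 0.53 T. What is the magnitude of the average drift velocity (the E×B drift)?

The E×B drift speed is v_d = E/B.
v_d = 460/0.53 = 870 m/s.

v_d ≈ 870 m/s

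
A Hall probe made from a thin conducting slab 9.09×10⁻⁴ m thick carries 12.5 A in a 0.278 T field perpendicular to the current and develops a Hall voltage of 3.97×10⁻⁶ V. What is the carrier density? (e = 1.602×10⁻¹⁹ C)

From V_H = IB/(n e t), n = IB/(V_H e t).
n = (12.5)(0.278)/((3.97×10⁻⁶)(1.602×10⁻¹⁹)(9.09×10⁻⁴)) ≈ 6.01×10²⁷ m⁻³.

n ≈ 6.01×10²⁷ m⁻³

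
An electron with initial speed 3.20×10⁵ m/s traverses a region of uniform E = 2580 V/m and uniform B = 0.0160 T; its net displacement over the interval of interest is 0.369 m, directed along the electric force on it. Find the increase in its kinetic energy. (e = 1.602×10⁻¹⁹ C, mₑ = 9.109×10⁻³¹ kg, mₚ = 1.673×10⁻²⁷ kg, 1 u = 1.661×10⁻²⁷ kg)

The magnetic force is always ⟂ v and does no work; only the electric force changes KE.
ΔKE = F_E · d = |q|E d = (1.602×10⁻¹⁹)(2580)(0.369) ≈ 1.53×10⁻¹⁶ J.

ΔKE ≈ 1.53×10⁻¹⁶ J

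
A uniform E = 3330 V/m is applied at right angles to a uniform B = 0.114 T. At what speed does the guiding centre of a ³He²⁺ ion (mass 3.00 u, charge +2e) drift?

In crossed fields the guiding centre drifts at v_d = |E×B|/B² = E/B, independent of charge and mass.
v_d = 3330/0.114 = 2.92×10⁴ m/s.

v_d ≈ 2.92×10⁴ m/s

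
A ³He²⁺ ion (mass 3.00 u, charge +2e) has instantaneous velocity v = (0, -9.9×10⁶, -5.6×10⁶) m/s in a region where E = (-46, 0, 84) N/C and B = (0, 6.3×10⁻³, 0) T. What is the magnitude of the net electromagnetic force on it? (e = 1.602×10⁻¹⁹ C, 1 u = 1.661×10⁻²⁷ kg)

v×B = (3.53×10⁴, 0, 0) N/C.
E + v×B = (3.52×10⁴, 0, 84.0) N/C.
F = q(E + v×B) = (3.204×10⁻¹⁹ C)·(3.52×10⁴, 0, 84.0) = (1.13×10⁻¹⁴, 0, 2.69×10⁻¹⁷) N.
|F| = 1.13×10⁻¹⁴ N.

|F| ≈ 1.13×10⁻¹⁴ N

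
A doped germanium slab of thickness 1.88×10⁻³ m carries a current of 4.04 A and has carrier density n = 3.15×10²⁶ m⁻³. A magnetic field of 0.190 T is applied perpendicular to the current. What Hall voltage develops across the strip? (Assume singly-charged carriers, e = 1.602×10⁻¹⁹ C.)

V_H = IB/(n e t).
V_H = (4.04)(0.190)/((3.15×10²⁶)(1.602×10⁻¹⁹)(1.88×10⁻³)) ≈ 8.09×10⁻⁶ V.

V_H ≈ 8.09×10⁻⁶ V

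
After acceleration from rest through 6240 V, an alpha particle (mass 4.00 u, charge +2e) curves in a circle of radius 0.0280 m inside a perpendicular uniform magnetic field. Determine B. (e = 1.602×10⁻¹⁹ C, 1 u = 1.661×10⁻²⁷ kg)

B ≈ 0.575 T

v = √(2|q|V/m) = √(2·3.204×10⁻¹⁹·6240/6.644×10⁻²⁷) ≈ 7.758×10⁵ m/s.
B = mv/(|q|r) = (6.644×10⁻²⁷)(7.758×10⁵)/((3.204×10⁻¹⁹)(0.0280)) ≈ 0.575 T.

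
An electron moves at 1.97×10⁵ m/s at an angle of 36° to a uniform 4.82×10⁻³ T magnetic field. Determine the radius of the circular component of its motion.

v⊥ = v sinθ = 1.97×10⁵·sin36° ≈ 1.158×10⁵ m/s.
r = m v⊥/(|q|B) = (9.109×10⁻³¹)(1.158×10⁵)/((1.602×10⁻¹⁹)(4.82×10⁻³)) ≈ 1.37×10⁻⁴ m.

r ≈ 1.37×10⁻⁴ m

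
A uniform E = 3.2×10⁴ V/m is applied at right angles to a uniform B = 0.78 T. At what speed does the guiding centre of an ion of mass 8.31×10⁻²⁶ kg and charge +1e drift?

The E×B drift speed is v_d = E/B.
v_d = 3.2×10⁴/0.78 = 4.1×10⁴ m/s.

v_d ≈ 4.1×10⁴ m/s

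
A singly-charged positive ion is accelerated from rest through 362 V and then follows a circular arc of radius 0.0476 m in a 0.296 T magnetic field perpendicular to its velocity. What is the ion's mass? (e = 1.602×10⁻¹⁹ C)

m ≈ 4.39×10⁻²⁶ kg

Combine |q|V = ½mv² and r = mv/(|q|B): eliminate v to get m = qB²r²/(2V).
m = (1.602×10⁻¹⁹)(0.296)²(0.0476)²/(2·362) ≈ 4.39×10⁻²⁶ kg.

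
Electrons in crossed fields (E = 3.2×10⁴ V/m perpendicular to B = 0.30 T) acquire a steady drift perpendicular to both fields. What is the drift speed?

v_d ≈ 1.1×10⁵ m/s

The steady drift has the magnetic force balancing the electric force, so v_d = E/B.
v_d = 3.2×10⁴/0.30 = 1.1×10⁵ m/s.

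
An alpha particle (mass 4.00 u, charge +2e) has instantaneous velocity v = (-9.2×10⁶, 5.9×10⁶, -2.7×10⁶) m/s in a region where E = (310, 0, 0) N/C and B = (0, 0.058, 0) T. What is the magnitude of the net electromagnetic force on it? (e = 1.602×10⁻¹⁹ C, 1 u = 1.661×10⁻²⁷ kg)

v×B = (1.57×10⁵, 0, -5.34×10⁵) N/C.
E + v×B = (1.57×10⁵, 0, -5.34×10⁵) N/C.
F = q(E + v×B) = (3.204×10⁻¹⁹ C)·(1.57×10⁵, 0, -5.34×10⁵) = (5.03×10⁻¹⁴, 0, -1.71×10⁻¹³) N.
|F| = 1.78×10⁻¹³ N.

|F| ≈ 1.78×10⁻¹³ N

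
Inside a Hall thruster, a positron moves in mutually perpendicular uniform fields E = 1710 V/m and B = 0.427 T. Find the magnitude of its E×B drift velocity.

v_d ≈ 4000 m/s

The E×B drift speed is v_d = E/B.
v_d = 1710/0.427 = 4000 m/s.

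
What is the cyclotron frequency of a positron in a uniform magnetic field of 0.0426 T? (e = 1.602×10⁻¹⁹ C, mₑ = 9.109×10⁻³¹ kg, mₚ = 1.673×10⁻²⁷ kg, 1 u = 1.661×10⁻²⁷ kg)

f ≈ 1.19×10⁹ Hz

f = |q|B/(2πm).
f = (1.602×10⁻¹⁹)(0.0426)/(2π·9.109×10⁻³¹) ≈ 1.19×10⁹ Hz.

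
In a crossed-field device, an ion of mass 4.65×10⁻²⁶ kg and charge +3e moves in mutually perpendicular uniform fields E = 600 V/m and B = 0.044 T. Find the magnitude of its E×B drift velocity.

In crossed fields the guiding centre drifts at v_d = |E×B|/B² = E/B, independent of charge and mass.
v_d = 600/0.044 = 1.4×10⁴ m/s.

v_d ≈ 1.4×10⁴ m/s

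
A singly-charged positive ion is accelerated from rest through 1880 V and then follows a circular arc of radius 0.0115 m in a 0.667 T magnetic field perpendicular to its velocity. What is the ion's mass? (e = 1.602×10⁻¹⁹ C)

Combine |q|V = ½mv² and r = mv/(|q|B): eliminate v to get m = qB²r²/(2V).
m = (1.602×10⁻¹⁹)(0.667)²(0.0115)²/(2·1880) ≈ 2.51×10⁻²⁷ kg.

m ≈ 2.51×10⁻²⁷ kg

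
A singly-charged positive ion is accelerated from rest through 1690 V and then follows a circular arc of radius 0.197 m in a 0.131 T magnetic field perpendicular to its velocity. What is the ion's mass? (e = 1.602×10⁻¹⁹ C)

m ≈ 3.16×10⁻²⁶ kg

Combine |q|V = ½mv² and r = mv/(|q|B): eliminate v to get m = qB²r²/(2V).
m = (1.602×10⁻¹⁹)(0.131)²(0.197)²/(2·1690) ≈ 3.16×10⁻²⁶ kg.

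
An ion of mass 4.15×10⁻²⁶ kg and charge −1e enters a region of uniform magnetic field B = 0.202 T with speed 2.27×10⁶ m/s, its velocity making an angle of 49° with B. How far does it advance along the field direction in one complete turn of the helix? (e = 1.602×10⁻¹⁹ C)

p ≈ 12.0 m

v∥ = v cosθ = 2.27×10⁶·cos49° ≈ 1.489×10⁶ m/s.
T = 2πm/(|q|B) = 2π(4.15×10⁻²⁶)/((1.602×10⁻¹⁹)(0.202)) ≈ 8.058×10⁻⁶ s.
pitch = v∥ T = (1.489×10⁶)(8.058×10⁻⁶) ≈ 12.0 m.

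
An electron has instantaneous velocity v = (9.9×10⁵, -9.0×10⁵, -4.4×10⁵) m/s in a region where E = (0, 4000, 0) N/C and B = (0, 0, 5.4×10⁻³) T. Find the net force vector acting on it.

v×B = (-4860, -5350, 0) N/C.
E + v×B = (-4860, -1350, 0) N/C.
F = q(E + v×B) = (−1.602×10⁻¹⁹ C)·(-4860, -1350, 0) = (7.79×10⁻¹⁶, 2.16×10⁻¹⁶, 0) N.

F ≈ (7.79×10⁻¹⁶, 2.16×10⁻¹⁶, 0) N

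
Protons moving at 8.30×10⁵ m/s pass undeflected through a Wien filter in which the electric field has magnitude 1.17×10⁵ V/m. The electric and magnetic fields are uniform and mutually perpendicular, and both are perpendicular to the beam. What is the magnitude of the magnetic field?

Balance of forces in the selector: qE = qvB ⇒ B = E/v.
B = 1.17×10⁵/8.30×10⁵ = 0.141 T.

B = 0.141 T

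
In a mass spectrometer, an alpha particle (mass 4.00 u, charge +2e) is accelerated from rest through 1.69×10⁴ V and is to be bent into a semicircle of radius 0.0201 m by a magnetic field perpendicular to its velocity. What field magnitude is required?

v = √(2|q|V/m) = √(2·3.204×10⁻¹⁹·1.69×10⁴/6.644×10⁻²⁷) ≈ 1.277×10⁶ m/s.
B = mv/(|q|r) = (6.644×10⁻²⁷)(1.277×10⁶)/((3.204×10⁻¹⁹)(0.0201)) ≈ 1.32 T.

B ≈ 1.32 T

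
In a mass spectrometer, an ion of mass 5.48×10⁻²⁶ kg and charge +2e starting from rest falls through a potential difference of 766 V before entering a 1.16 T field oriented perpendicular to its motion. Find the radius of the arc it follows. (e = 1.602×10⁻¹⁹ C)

Acceleration: |q|V = ½mv² ⇒ v = √(2|q|V/m) = √(2·3.204×10⁻¹⁹·766/5.48×10⁻²⁶) ≈ 9.464×10⁴ m/s.
In the field: r = mv/(|q|B) = (5.48×10⁻²⁶)(9.464×10⁴)/((3.204×10⁻¹⁹)(1.16)) ≈ 0.0140 m.

r ≈ 0.0140 m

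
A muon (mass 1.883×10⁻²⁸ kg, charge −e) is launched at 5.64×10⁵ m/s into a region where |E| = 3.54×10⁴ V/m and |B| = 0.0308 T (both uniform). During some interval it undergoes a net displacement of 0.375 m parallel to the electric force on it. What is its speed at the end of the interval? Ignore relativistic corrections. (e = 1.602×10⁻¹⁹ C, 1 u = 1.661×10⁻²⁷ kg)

v_f ≈ 4.79×10⁶ m/s

B does no work; ΔKE = |q|E d.
½mv_f² = ½mv₀² + |q|Ed = ½(1.883×10⁻²⁸)(5.64×10⁵)² + (1.602×10⁻¹⁹)(3.54×10⁴)(0.375) ≈ 2.995×10⁻¹⁷ J + 2.127×10⁻¹⁵ J ≈ 2.157×10⁻¹⁵ J.
v_f = √(2·2.157×10⁻¹⁵/1.883×10⁻²⁸) ≈ 4.79×10⁶ m/s.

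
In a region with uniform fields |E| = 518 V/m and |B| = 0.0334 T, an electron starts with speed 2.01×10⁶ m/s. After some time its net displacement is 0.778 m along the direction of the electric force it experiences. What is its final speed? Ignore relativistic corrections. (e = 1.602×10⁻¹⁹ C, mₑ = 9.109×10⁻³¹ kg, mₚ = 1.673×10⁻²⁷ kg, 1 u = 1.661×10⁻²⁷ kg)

v_f ≈ 1.21×10⁷ m/s

B does no work; ΔKE = |q|E d.
½mv_f² = ½mv₀² + |q|Ed = ½(9.109×10⁻³¹)(2.01×10⁶)² + (1.602×10⁻¹⁹)(518)(0.778) ≈ 1.840×10⁻¹⁸ J + 6.456×10⁻¹⁷ J ≈ 6.640×10⁻¹⁷ J.
v_f = √(2·6.640×10⁻¹⁷/9.109×10⁻³¹) ≈ 1.21×10⁷ m/s.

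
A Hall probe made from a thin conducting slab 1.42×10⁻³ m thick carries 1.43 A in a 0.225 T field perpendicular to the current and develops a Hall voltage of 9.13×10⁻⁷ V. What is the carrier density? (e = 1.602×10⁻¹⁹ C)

n ≈ 1.55×10²⁷ m⁻³

From V_H = IB/(n e t), n = IB/(V_H e t).
n = (1.43)(0.225)/((9.13×10⁻⁷)(1.602×10⁻¹⁹)(1.42×10⁻³)) ≈ 1.55×10²⁷ m⁻³.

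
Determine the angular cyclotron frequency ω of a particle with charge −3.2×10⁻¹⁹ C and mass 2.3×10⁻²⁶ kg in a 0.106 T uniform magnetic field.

ω ≈ 1.47×10⁶ rad/s

ω = |q|B/m.
ω = (3.2×10⁻¹⁹)(0.106)/2.3×10⁻²⁶ ≈ 1.47×10⁶ rad/s.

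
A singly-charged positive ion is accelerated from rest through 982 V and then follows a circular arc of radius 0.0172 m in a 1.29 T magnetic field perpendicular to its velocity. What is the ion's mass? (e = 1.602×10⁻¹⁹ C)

Combine |q|V = ½mv² and r = mv/(|q|B): eliminate v to get m = qB²r²/(2V).
m = (1.602×10⁻¹⁹)(1.29)²(0.0172)²/(2·982) ≈ 4.02×10⁻²⁶ kg.

m ≈ 4.02×10⁻²⁶ kg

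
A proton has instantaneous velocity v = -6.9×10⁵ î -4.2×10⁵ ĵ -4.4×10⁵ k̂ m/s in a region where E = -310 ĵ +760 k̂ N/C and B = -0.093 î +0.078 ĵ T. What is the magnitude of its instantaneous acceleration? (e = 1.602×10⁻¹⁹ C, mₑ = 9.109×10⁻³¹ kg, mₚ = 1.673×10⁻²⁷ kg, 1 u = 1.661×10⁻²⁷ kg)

v×B = (3.43×10⁴, 4.09×10⁴, -9.29×10⁴) N/C.
E + v×B = (3.43×10⁴, 4.06×10⁴, -9.21×10⁴) N/C.
F = q(E + v×B) = (1.602×10⁻¹⁹ C)·(3.43×10⁴, 4.06×10⁴, -9.21×10⁴) = (5.50×10⁻¹⁵, 6.51×10⁻¹⁵, -1.48×10⁻¹⁴) N.
|a| = |F|/m = 1.704×10⁻¹⁴/1.673×10⁻²⁷ ≈ 1.02×10¹³ m/s².

|a| ≈ 1.02×10¹³ m/s²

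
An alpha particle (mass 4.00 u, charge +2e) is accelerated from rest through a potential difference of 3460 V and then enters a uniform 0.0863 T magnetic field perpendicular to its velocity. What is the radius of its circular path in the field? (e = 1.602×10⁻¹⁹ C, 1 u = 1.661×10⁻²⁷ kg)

Acceleration: |q|V = ½mv² ⇒ v = √(2|q|V/m) = √(2·3.204×10⁻¹⁹·3460/6.644×10⁻²⁷) ≈ 5.777×10⁵ m/s.
In the field: r = mv/(|q|B) = (6.644×10⁻²⁷)(5.777×10⁵)/((3.204×10⁻¹⁹)(0.0863)) ≈ 0.139 m.

r ≈ 0.139 m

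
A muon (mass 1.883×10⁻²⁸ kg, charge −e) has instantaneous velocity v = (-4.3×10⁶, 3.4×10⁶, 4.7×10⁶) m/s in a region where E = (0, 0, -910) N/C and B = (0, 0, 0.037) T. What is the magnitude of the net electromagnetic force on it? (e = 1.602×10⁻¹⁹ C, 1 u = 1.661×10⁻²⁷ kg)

v×B = (1.26×10⁵, 1.59×10⁵, 0) N/C.
E + v×B = (1.26×10⁵, 1.59×10⁵, -910) N/C.
F = q(E + v×B) = (−1.602×10⁻¹⁹ C)·(1.26×10⁵, 1.59×10⁵, -910) = (-2.02×10⁻¹⁴, -2.55×10⁻¹⁴, 1.46×10⁻¹⁶) N.
|F| = 3.25×10⁻¹⁴ N.

|F| ≈ 3.25×10⁻¹⁴ N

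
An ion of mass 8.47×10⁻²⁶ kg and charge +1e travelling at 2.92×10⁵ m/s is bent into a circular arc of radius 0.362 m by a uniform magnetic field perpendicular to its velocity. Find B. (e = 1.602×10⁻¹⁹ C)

B ≈ 0.426 T

From |q|vB = mv²/r, B = mv/(|q|r).
B = (8.47×10⁻²⁶)(2.92×10⁵)/((1.602×10⁻¹⁹)(0.362)) ≈ 0.426 T.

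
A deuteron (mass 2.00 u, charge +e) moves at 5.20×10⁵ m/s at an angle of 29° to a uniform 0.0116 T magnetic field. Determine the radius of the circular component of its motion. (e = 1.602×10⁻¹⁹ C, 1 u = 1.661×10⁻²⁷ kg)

v⊥ = v sinθ = 5.20×10⁵·sin29° ≈ 2.521×10⁵ m/s.
r = m v⊥/(|q|B) = (3.322×10⁻²⁷)(2.521×10⁵)/((1.602×10⁻¹⁹)(0.0116)) ≈ 0.451 m.

r ≈ 0.451 m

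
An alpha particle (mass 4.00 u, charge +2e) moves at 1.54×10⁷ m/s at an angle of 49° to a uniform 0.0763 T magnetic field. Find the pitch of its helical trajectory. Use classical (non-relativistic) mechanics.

p ≈ 17.3 m

v∥ = v cosθ = 1.54×10⁷·cos49° ≈ 1.010×10⁷ m/s.
T = 2πm/(|q|B) = 2π(6.644×10⁻²⁷)/((3.204×10⁻¹⁹)(0.0763)) ≈ 1.708×10⁻⁶ s.
pitch = v∥ T = (1.010×10⁷)(1.708×10⁻⁶) ≈ 17.3 m.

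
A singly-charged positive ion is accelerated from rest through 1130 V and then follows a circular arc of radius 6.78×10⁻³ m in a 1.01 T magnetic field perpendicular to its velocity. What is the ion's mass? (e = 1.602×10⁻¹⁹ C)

Combine |q|V = ½mv² and r = mv/(|q|B): eliminate v to get m = qB²r²/(2V).
m = (1.602×10⁻¹⁹)(1.01)²(6.78×10⁻³)²/(2·1130) ≈ 3.32×10⁻²⁷ kg.

m ≈ 3.32×10⁻²⁷ kg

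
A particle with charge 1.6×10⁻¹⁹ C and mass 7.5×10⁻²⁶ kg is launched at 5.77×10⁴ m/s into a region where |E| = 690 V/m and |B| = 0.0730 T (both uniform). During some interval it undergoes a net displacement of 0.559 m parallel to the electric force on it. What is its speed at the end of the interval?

B does no work; ΔKE = |q|E d.
½mv_f² = ½mv₀² + |q|Ed = ½(7.5×10⁻²⁶)(5.77×10⁴)² + (1.6×10⁻¹⁹)(690)(0.559) ≈ 1.248×10⁻¹⁶ J + 6.171×10⁻¹⁷ J ≈ 1.866×10⁻¹⁶ J.
v_f = √(2·1.866×10⁻¹⁶/7.5×10⁻²⁶) ≈ 7.05×10⁴ m/s.

v_f ≈ 7.05×10⁴ m/s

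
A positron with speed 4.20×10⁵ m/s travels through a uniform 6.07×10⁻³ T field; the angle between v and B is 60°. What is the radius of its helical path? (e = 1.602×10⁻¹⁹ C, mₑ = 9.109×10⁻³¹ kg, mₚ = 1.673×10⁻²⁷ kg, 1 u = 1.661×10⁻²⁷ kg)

v⊥ = v sinθ = 4.20×10⁵·sin60° ≈ 3.637×10⁵ m/s.
r = m v⊥/(|q|B) = (9.109×10⁻³¹)(3.637×10⁵)/((1.602×10⁻¹⁹)(6.07×10⁻³)) ≈ 3.41×10⁻⁴ m.

r ≈ 3.41×10⁻⁴ m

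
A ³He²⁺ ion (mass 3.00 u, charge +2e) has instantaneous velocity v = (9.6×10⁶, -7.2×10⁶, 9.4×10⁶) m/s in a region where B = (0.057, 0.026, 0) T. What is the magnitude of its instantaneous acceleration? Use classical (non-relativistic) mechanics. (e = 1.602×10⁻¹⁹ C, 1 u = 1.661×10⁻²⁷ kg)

v×B = (-2.44×10⁵, 5.36×10⁵, 6.60×10⁵) N/C.
F = q v×B = (3.204×10⁻¹⁹ C)·(-2.44×10⁵, 5.36×10⁵, 6.60×10⁵) = (-7.83×10⁻¹⁴, 1.72×10⁻¹³, 2.11×10⁻¹³) N.
|a| = |F|/m = 2.834×10⁻¹³/4.983×10⁻²⁷ ≈ 5.69×10¹³ m/s².

|a| ≈ 5.69×10¹³ m/s²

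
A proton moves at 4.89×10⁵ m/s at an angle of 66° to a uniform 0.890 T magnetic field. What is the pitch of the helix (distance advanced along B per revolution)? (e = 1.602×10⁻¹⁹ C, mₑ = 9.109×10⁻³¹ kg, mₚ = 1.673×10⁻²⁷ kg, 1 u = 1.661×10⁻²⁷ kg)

v∥ = v cosθ = 4.89×10⁵·cos66° ≈ 1.989×10⁵ m/s.
T = 2πm/(|q|B) = 2π(1.673×10⁻²⁷)/((1.602×10⁻¹⁹)(0.890)) ≈ 7.373×10⁻⁸ s.
pitch = v∥ T = (1.989×10⁵)(7.373×10⁻⁸) ≈ 0.0147 m.

p ≈ 0.0147 m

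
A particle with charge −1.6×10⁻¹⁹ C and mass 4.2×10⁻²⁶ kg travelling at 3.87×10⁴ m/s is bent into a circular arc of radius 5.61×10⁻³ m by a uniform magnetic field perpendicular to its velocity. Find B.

B ≈ 1.81 T

From |q|vB = mv²/r, B = mv/(|q|r).
B = (4.2×10⁻²⁶)(3.87×10⁴)/((1.6×10⁻¹⁹)(5.61×10⁻³)) ≈ 1.81 T.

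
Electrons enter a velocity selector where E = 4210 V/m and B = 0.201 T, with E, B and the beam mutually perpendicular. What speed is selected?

v = 2.09×10⁴ m/s

Zero net Lorentz force requires |qE| = |q v×B|, i.e. E = vB.
v = E/B = 4210/0.201 = 2.09×10⁴ m/s.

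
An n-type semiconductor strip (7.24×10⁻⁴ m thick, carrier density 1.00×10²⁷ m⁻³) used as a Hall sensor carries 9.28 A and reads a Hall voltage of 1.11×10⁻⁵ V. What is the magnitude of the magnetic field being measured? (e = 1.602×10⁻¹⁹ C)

B ≈ 0.139 T

From V_H = IB/(n e t), B = V_H n e t / I.
B = (1.11×10⁻⁵)(1.00×10²⁷)(1.602×10⁻¹⁹)(7.24×10⁻⁴)/9.28 ≈ 0.139 T.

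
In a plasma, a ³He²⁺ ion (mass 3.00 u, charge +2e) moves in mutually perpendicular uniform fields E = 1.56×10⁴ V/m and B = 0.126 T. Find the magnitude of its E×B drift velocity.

In crossed fields the guiding centre drifts at v_d = |E×B|/B² = E/B, independent of charge and mass.
v_d = 1.56×10⁴/0.126 = 1.24×10⁵ m/s.

v_d ≈ 1.24×10⁵ m/s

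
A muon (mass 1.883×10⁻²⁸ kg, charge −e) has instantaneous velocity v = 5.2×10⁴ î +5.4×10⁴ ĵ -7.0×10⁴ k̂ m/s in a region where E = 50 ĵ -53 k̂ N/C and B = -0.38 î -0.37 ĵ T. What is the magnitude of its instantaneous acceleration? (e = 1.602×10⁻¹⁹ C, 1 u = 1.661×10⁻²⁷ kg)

v×B = (-2.59×10⁴, 2.66×10⁴, 1280) N/C.
E + v×B = (-2.59×10⁴, 2.66×10⁴, 1230) N/C.
F = q(E + v×B) = (−1.602×10⁻¹⁹ C)·(-2.59×10⁴, 2.66×10⁴, 1230) = (4.15×10⁻¹⁵, -4.27×10⁻¹⁵, -1.97×10⁻¹⁶) N.
|a| = |F|/m = 5.957×10⁻¹⁵/1.883×10⁻²⁸ ≈ 3.16×10¹³ m/s².

|a| ≈ 3.16×10¹³ m/s²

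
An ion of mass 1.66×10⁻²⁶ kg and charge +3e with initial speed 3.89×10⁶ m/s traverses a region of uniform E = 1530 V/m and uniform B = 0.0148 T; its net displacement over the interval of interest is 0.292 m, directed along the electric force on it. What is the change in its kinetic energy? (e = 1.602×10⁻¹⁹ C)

The magnetic force is always ⟂ v and does no work; only the electric force changes KE.
ΔKE = F_E · d = |q|E d = (4.806×10⁻¹⁹)(1530)(0.292) ≈ 2.15×10⁻¹⁶ J.

ΔKE ≈ 2.15×10⁻¹⁶ J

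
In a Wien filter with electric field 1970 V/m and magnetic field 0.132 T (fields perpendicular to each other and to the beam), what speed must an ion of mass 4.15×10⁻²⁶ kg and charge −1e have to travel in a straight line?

Zero net Lorentz force requires |qE| = |q v×B|, i.e. E = vB.
v = E/B = 1970/0.132 = 1.49×10⁴ m/s.
The result is independent of the particle's charge and mass.

v = 1.49×10⁴ m/s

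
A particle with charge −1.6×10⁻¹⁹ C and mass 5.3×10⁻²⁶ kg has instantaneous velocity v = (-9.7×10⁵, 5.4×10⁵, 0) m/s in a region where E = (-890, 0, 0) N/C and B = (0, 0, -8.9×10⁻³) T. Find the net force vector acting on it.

v×B = (-4810, -8630, 0) N/C.
E + v×B = (-5700, -8630, 0) N/C.
F = q(E + v×B) = (−1.6×10⁻¹⁹ C)·(-5700, -8630, 0) = (9.11×10⁻¹⁶, 1.38×10⁻¹⁵, 0) N.

F ≈ (9.11×10⁻¹⁶, 1.38×10⁻¹⁵, 0) N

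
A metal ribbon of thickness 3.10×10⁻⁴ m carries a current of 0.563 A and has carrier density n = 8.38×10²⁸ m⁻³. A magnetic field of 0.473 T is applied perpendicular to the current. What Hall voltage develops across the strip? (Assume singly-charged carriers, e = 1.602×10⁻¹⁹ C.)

V_H ≈ 6.40×10⁻⁸ V

V_H = IB/(n e t).
V_H = (0.563)(0.473)/((8.38×10²⁸)(1.602×10⁻¹⁹)(3.10×10⁻⁴)) ≈ 6.40×10⁻⁸ V.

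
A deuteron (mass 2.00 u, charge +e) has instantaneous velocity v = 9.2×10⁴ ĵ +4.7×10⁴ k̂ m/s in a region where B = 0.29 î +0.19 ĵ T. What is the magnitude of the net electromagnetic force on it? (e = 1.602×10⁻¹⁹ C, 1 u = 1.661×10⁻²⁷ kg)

|F| ≈ 5.01×10⁻¹⁵ N

v×B = (-8930, 1.36×10⁴, -2.67×10⁴) N/C.
F = q v×B = (1.602×10⁻¹⁹ C)·(-8930, 1.36×10⁴, -2.67×10⁴) = (-1.43×10⁻¹⁵, 2.18×10⁻¹⁵, -4.27×10⁻¹⁵) N.
|F| = 5.01×10⁻¹⁵ N.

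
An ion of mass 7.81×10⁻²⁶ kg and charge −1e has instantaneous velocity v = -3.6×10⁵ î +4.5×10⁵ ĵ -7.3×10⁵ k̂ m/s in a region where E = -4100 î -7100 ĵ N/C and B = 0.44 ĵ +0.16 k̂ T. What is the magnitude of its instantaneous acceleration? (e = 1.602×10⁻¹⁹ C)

|a| ≈ 8.68×10¹¹ m/s²

v×B = (3.93×10⁵, 5.76×10⁴, -1.58×10⁵) N/C.
E + v×B = (3.89×10⁵, 5.05×10⁴, -1.58×10⁵) N/C.
F = q(E + v×B) = (−1.602×10⁻¹⁹ C)·(3.89×10⁵, 5.05×10⁴, -1.58×10⁵) = (-6.23×10⁻¹⁴, -8.09×10⁻¹⁵, 2.54×10⁻¹⁴) N.
|a| = |F|/m = 6.779×10⁻¹⁴/7.81×10⁻²⁶ ≈ 8.68×10¹¹ m/s².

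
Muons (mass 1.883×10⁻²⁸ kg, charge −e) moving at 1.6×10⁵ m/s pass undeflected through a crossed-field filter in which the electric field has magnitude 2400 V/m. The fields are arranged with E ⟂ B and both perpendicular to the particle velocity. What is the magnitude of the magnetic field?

Balance of forces in the selector: qE = qvB ⇒ B = E/v.
B = 2400/1.6×10⁵ = 0.015 T.

B = 0.015 T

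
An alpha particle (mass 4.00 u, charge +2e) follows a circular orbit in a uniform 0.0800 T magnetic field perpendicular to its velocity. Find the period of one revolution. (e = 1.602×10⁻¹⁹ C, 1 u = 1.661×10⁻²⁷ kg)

T ≈ 1.63×10⁻⁶ s

The cyclotron period depends only on m, q, B: T = 2πm/(|q|B).
T = 2π(6.644×10⁻²⁷)/((3.204×10⁻¹⁹)(0.0800)) ≈ 1.63×10⁻⁶ s.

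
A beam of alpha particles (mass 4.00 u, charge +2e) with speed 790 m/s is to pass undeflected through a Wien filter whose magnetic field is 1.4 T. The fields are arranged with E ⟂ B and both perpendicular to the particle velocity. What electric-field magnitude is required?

For straight-line motion qE = qvB, so E = vB.
E = 790 × 1.4 = 1100 V/m.

E = 1100 V/m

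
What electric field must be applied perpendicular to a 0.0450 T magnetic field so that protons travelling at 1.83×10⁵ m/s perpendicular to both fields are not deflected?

E = 8240 V/m

For straight-line motion qE = qvB, so E = vB.
E = 1.83×10⁵ × 0.0450 = 8240 V/m.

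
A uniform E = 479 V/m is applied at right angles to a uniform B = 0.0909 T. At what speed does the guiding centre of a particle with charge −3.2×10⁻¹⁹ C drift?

The steady drift has the magnetic force balancing the electric force, so v_d = E/B.
v_d = 479/0.0909 = 5270 m/s.

v_d ≈ 5270 m/s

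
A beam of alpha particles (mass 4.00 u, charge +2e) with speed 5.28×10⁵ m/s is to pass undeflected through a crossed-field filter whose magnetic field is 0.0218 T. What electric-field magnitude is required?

E = 1.15×10⁴ V/m

For straight-line motion qE = qvB, so E = vB.
E = 5.28×10⁵ × 0.0218 = 1.15×10⁴ V/m.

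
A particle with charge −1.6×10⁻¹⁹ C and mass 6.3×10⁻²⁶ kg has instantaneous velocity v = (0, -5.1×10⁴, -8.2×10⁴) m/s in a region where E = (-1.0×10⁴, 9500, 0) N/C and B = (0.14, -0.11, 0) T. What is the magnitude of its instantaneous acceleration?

|a| ≈ 5.18×10¹⁰ m/s²

v×B = (-9020, -1.15×10⁴, 7140) N/C.
E + v×B = (-1.90×10⁴, -1980, 7140) N/C.
F = q(E + v×B) = (−1.6×10⁻¹⁹ C)·(-1.90×10⁴, -1980, 7140) = (3.04×10⁻¹⁵, 3.17×10⁻¹⁶, -1.14×10⁻¹⁵) N.
|a| = |F|/m = 3.266×10⁻¹⁵/6.3×10⁻²⁶ ≈ 5.18×10¹⁰ m/s².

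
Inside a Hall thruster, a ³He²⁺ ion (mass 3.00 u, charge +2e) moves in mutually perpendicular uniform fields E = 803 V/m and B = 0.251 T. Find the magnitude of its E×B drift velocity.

v_d ≈ 3200 m/s

In crossed fields the guiding centre drifts at v_d = |E×B|/B² = E/B, independent of charge and mass.
v_d = 803/0.251 = 3200 m/s.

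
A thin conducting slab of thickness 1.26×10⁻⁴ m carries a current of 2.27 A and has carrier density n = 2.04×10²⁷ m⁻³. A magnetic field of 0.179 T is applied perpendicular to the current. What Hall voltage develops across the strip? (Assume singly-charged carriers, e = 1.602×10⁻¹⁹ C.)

V_H ≈ 9.87×10⁻⁶ V

V_H = IB/(n e t).
V_H = (2.27)(0.179)/((2.04×10²⁷)(1.602×10⁻¹⁹)(1.26×10⁻⁴)) ≈ 9.87×10⁻⁶ V.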